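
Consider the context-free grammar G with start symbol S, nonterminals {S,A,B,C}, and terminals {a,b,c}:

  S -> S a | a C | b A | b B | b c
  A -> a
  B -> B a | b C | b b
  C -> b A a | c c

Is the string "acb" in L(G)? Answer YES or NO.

Convert to CNF:
  S -> S T0 | T0 C | T1 A | T1 B | T1 T2
  A -> a
  B -> B T0 | T1 C | T1 T1
  C -> T1 X3 | T2 T2
  T0 -> a
  T1 -> b
  T2 -> c
  X3 -> A T0

CYK table (by increasing span):
  [0..0]={A,T0}  "a"  orig:{A}
  [1..1]={T2}  "c"  orig:{}
  [2..2]={T1}  "b"  orig:{}
  [0..1]=∅  "ac"
  [1..2]=∅  "cb"
  [0..2]=∅  "acb"

S ∉ T[0,2] ⇒ NO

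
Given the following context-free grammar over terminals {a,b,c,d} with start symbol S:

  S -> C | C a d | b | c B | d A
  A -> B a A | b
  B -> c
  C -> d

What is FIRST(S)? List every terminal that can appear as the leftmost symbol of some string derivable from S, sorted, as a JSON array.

FIRST iteration:
round 1:
  A via A→b: +{b}
  B via B→c: +{c}
  C via C→d: +{d}
  S via S→C: +{d}
  S via S→b: +{b}
  S via S→c B: +{c}
  FIRST[S]={b,c,d}  FIRST[A]={b}  FIRST[B]={c}  FIRST[C]={d}
round 2:
  A via A→B a A: +{c}
  FIRST[S]={b,c,d}  FIRST[A]={b,c}  FIRST[B]={c}  FIRST[C]={d}
round 3: — fixpoint
  FIRST[S]={b,c,d}  FIRST[A]={b,c}  FIRST[B]={c}  FIRST[C]={d}

FIRST(S) = ["b", "c", "d"]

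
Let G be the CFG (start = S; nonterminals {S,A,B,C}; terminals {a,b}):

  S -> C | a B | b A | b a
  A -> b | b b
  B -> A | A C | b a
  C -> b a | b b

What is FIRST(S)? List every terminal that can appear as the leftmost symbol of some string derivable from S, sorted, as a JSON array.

FIRST iteration:
round 1:
  A via A→b: +{b}
  B via B→A: +{b}
  C via C→b a: +{b}
  S via S→C: +{b}
  S via S→a B: +{a}
  FIRST(S)={a,b}  FIRST(A)={b}  FIRST(B)={b}  FIRST(C)={b}
round 2: (stable)
  FIRST(S)={a,b}  FIRST(A)={b}  FIRST(B)={b}  FIRST(C)={b}

FIRST(S) = ["a", "b"]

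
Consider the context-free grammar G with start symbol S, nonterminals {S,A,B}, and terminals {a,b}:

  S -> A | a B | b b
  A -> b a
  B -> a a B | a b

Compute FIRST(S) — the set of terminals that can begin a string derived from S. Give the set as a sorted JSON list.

FIRST sets, iterate to fixpoint:
round 1:
  A via A→b a: +{b}
  B via B→a a B: +{a}
  S via S→A: +{b}
  S via S→a B: +{a}
  FIRST(S)={a,b}  FIRST(A)={b}  FIRST(B)={a}
round 2: — fixpoint
  FIRST(S)={a,b}  FIRST(A)={b}  FIRST(B)={a}

FIRST(S) = ["a", "b"]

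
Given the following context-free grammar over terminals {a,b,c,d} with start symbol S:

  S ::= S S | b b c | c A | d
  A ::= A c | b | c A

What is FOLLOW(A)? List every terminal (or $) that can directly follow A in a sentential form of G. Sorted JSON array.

FIRST iteration:
iter 1:
  A via A→b: +{b}
  A via A→c A: +{c}
  S via S→b b c: +{b}
  S via S→c A: +{c}
  S via S→d: +{d}
  S: {b,c,d}  A: {b,c}
iter 2: done
  S: {b,c,d}  A: {b,c}

FOLLOW iteration:
seed FOLLOW(S) with $
round 1:
  A→A c: FOLLOW(A) ⊇ FIRST(c) = {c}; new: +{c}
  S→S S: FOLLOW(S) ⊇ FIRST(S) = {b,c,d}; new: +{b,c,d}
  S→c A: FOLLOW(A) ⊇ FOLLOW(S) ⊇ {$,b,c,d}; new: +{$,b,d}
  S: {$,b,c,d}  A: {$,b,c,d}
round 2: (stable)
  S: {$,b,c,d}  A: {$,b,c,d}

FOLLOW(A) = ["$", "b", "c", "d"]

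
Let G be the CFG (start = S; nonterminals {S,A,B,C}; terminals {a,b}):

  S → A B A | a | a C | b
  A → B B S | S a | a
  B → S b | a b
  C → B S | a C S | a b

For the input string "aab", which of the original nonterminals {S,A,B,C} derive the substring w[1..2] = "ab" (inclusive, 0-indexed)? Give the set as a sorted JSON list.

Convert to CNF:
  S -> A X4 | T0 C | a | b
  A -> B X2 | S T0 | a
  B -> S T1 | T0 T1
  C -> B S | T0 T1 | T0 X3
  T0 -> a
  T1 -> b
  X2 -> B S
  X3 -> C S
  X4 -> B A

CYK table (by increasing span) (cells [i..j] with 1 ≤ i ≤ j ≤ 2 only):
  cell(1,1) a: {A,S,T0}  orig:{A,S}
  cell(2,2) b: {S,T1}  orig:{S}
  cell(1,2) ab: {B,C}

Original NTs in T[1,2] deriving "ab": ["B", "C"]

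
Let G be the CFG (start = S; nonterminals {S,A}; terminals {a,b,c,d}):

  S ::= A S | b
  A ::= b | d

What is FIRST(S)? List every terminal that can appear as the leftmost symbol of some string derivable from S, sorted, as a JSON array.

Compute FIRST by fixpoint:
pass 1:
  A via A→b: +{b}
  A via A→d: +{d}
  S via S→A S: +{b,d}
  FIRST[S]={b,d}  FIRST[A]={b,d}
pass 2: (no change)
  FIRST[S]={b,d}  FIRST[A]={b,d}

FIRST(S) = ["b", "d"]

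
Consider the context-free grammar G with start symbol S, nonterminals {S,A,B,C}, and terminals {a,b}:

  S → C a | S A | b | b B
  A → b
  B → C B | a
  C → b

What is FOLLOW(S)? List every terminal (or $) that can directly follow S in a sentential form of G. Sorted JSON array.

Compute FIRST by fixpoint:
round 1:
  A via A→b: +{b}
  B via B→a: +{a}
  C via C→b: +{b}
  S via S→C a: +{b}
  S: {b}  A: {b}  B: {a}  C: {b}
round 2:
  B via B→C B: +{b}
  S: {b}  A: {b}  B: {a,b}  C: {b}
round 3: (stable)
  S: {b}  A: {b}  B: {a,b}  C: {b}

Compute FOLLOW by fixpoint:
initialize: $ ∈ FOLLOW(S)
pass 1:
  B→C B: FOLLOW(C) ⊇ FIRST(B) = {a,b}; new: +{a,b}
  S→S A: FOLLOW(S) ⊇ FIRST(A) = {b}; new: +{b}
  S→S A: FOLLOW(A) ⊇ FOLLOW(S) ⊇ {$,b}; new: +{$,b}
  S→b B: FOLLOW(B) ⊇ FOLLOW(S) ⊇ {$,b}; new: +{$,b}
  FOLLOW(S)={$,b}  FOLLOW(A)={$,b}  FOLLOW(B)={$,b}  FOLLOW(C)={a,b}
pass 2: done
  FOLLOW(S)={$,b}  FOLLOW(A)={$,b}  FOLLOW(B)={$,b}  FOLLOW(C)={a,b}

FOLLOW(S) = ["$", "b"]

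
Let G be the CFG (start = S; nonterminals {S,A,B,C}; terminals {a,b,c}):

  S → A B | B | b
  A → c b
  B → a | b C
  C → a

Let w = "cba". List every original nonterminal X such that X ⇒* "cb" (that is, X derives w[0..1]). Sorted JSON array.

Convert to CNF:
  S -> A B | T1 C | a | b
  A -> T0 T1
  B -> T1 C | a
  C -> a
  T0 -> c
  T1 -> b

CYK table (by increasing span) (cells [i..j] with 0 ≤ i ≤ j ≤ 1 only):
  cell(0,0) c: {T0}  orig:{}
  cell(1,1) b: {S,T1}  orig:{S}
  cell(0,1) cb: {A}

Original NTs in T[0,1] deriving "cb": ["A"]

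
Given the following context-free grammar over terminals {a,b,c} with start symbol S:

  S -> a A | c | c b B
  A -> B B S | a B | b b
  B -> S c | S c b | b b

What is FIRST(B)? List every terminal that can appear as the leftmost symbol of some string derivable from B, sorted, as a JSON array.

FIRST sets, iterate to fixpoint:
iter 1:
  A via A→a B: +{a}
  A via A→b b: +{b}
  B via B→b b: +{b}
  S via S→a A: +{a}
  S via S→c: +{c}
  FIRST[S]={a,c}  FIRST[A]={a,b}  FIRST[B]={b}
iter 2:
  B via B→S c: +{a,c}
  FIRST[S]={a,c}  FIRST[A]={a,b}  FIRST[B]={a,b,c}
iter 3:
  A via A→B B S: +{c}
  FIRST[S]={a,c}  FIRST[A]={a,b,c}  FIRST[B]={a,b,c}
iter 4: (stable)
  FIRST[S]={a,c}  FIRST[A]={a,b,c}  FIRST[B]={a,b,c}

FIRST(B) = ["a", "b", "c"]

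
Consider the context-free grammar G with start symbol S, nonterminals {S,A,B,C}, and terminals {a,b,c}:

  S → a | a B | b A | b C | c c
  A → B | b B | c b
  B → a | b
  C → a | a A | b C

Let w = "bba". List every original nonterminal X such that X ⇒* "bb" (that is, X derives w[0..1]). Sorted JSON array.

Convert to CNF:
  S -> T0 A | T0 C | T1 T1 | T2 B | a
  A -> T0 B | T1 T0 | a | b
  B -> a | b
  C -> T0 C | T2 A | a
  T0 -> b
  T1 -> c
  T2 -> a

CYK fill, restricted to cells inside w[0..1]:
  cell(0,0) b: {A,B,T0}  orig:{A,B}
  cell(1,1) b: {A,B,T0}  orig:{A,B}
  cell(0,1) bb: {A,S}

Original NTs in T[0,1] deriving "bb": ["A", "S"]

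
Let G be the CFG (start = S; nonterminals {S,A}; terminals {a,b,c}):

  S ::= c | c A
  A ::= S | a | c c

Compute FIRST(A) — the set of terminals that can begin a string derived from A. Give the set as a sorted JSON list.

FIRST iteration:
iter 1:
  A via A→a: +{a}
  A via A→c c: +{c}
  S via S→c: +{c}
  FIRST[S]={c}  FIRST[A]={a,c}
iter 2: (no change)
  FIRST[S]={c}  FIRST[A]={a,c}

FIRST(A) = ["a", "c"]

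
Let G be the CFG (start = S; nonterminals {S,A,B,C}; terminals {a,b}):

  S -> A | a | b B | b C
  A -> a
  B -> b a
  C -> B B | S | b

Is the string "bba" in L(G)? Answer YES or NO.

CNF form of G:
  S -> T0 B | T0 C | a
  A -> a
  B -> T0 T1
  C -> B B | T0 B | T0 C | a | b
  T0 -> b
  T1 -> a

Fill CYK table bottom-up:
  cell(0,0) b: {C,T0}  orig:{C}
  cell(1,1) b: {C,T0}  orig:{C}
  cell(2,2) a: {A,C,S,T1}  orig:{A,C,S}
  cell(0,1) bb: {C,S}
  cell(1,2) ba: {B,C,S}
  cell(0,2) bba: {C,S}

S ∈ T[0,2] ⇒ YES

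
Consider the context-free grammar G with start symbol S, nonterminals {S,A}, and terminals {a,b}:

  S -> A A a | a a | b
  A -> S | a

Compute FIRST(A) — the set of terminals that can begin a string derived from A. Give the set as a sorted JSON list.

FIRST sets, iterate to fixpoint:
round 1:
  A via A→a: +{a}
  S via S→A A a: +{a}
  S via S→b: +{b}
  FIRST(S)={a,b}  FIRST(A)={a}
round 2:
  A via A→S: +{b}
  FIRST(S)={a,b}  FIRST(A)={a,b}
round 3: (no change)
  FIRST(S)={a,b}  FIRST(A)={a,b}

FIRST(A) = ["a", "b"]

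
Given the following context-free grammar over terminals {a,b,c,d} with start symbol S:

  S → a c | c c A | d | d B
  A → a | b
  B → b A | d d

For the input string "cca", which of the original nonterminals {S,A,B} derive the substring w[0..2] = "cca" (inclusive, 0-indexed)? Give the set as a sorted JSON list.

CNF form of G:
  S -> T1 B | T2 T3 | T3 X4 | d
  A -> a | b
  B -> T0 A | T1 T1
  T0 -> b
  T1 -> d
  T2 -> a
  T3 -> c
  X4 -> T3 A

CYK fill — only the sub-triangle for w[0..2]:
  [0..0]={T3}  "c"  orig:{}
  [1..1]={T3}  "c"  orig:{}
  [2..2]={A,T2}  "a"  orig:{A}
  [0..1]=∅  "cc"
  [1..2]={X4}  "ca"  orig:{}
  [0..2]={S}  "cca"

Original NTs in T[0,2] deriving "cca": ["S"]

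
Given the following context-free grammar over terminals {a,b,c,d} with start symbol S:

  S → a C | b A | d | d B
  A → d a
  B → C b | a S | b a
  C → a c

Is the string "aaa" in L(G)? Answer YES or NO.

Convert to CNF:
  S -> T0 B | T1 C | T2 A | d
  A -> T0 T1
  B -> C T2 | T1 S | T2 T1
  C -> T1 T3
  T0 -> d
  T1 -> a
  T2 -> b
  T3 -> c

CYK table (by increasing span):
  cell(0,0) a: {T1}  orig:{}
  cell(1,1) a: {T1}  orig:{}
  cell(2,2) a: {T1}  orig:{}
  cell(0,1) aa: ∅
  cell(1,2) aa: ∅
  cell(0,2) aaa: ∅

S ∉ T[0,2] ⇒ NO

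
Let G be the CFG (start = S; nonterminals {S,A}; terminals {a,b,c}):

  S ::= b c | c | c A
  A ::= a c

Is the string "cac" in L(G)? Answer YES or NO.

Convert to CNF:
  S -> T1 A | T2 T1 | c
  A -> T0 T1
  T0 -> a
  T1 -> c
  T2 -> b

CYK table (by increasing span):
  T[0,0] 'c' = {S,T1}  orig:{S}
  T[1,1] 'a' = {T0}  orig:{}
  T[2,2] 'c' = {S,T1}  orig:{S}
  T[0,1] 'ca' = ∅
  T[1,2] 'ac' = {A}
  T[0,2] 'cac' = {S}

S ∈ T[0,2] ⇒ YES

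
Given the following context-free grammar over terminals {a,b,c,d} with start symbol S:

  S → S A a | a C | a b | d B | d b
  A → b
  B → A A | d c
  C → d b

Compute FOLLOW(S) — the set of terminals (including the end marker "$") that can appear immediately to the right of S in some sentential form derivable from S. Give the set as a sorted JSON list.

FIRST iteration:
pass 1:
  A via A→b: +{b}
  B via B→A A: +{b}
  B via B→d c: +{d}
  C via C→d b: +{d}
  S via S→a C: +{a}
  S via S→d B: +{d}
  FIRST[S]={a,d}  FIRST[A]={b}  FIRST[B]={b,d}  FIRST[C]={d}
pass 2: done
  FIRST[S]={a,d}  FIRST[A]={b}  FIRST[B]={b,d}  FIRST[C]={d}

FOLLOW sets:
initialize: $ ∈ FOLLOW(S)
iter 1:
  B→A A: FOLLOW(A) ⊇ FIRST(A) = {b}; new: +{b}
  S→S A a: FOLLOW(S) ⊇ FIRST(A) = {b}; new: +{b}
  S→S A a: FOLLOW(A) ⊇ FIRST(a) = {a}; new: +{a}
  S→a C: FOLLOW(C) ⊇ FOLLOW(S) ⊇ {$,b}; new: +{$,b}
  S→d B: FOLLOW(B) ⊇ FOLLOW(S) ⊇ {$,b}; new: +{$,b}
  FOLLOW[S]={$,b}  FOLLOW[A]={a,b}  FOLLOW[B]={$,b}  FOLLOW[C]={$,b}
iter 2:
  B→A A: FOLLOW(A) ⊇ FOLLOW(B) ⊇ {$,b}; new: +{$}
  FOLLOW[S]={$,b}  FOLLOW[A]={$,a,b}  FOLLOW[B]={$,b}  FOLLOW[C]={$,b}
iter 3: (no change)
  FOLLOW[S]={$,b}  FOLLOW[A]={$,a,b}  FOLLOW[B]={$,b}  FOLLOW[C]={$,b}

FOLLOW(S) = ["$", "b"]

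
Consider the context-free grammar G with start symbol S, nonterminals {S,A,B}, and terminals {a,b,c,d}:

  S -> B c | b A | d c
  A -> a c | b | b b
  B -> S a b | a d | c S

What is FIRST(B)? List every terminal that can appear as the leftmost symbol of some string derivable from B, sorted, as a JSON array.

FIRST iteration:
iter 1:
  A via A→a c: +{a}
  A via A→b: +{b}
  B via B→a d: +{a}
  B via B→c S: +{c}
  S via S→B c: +{a,c}
  S via S→b A: +{b}
  S via S→d c: +{d}
  S: {a,b,c,d}  A: {a,b}  B: {a,c}
iter 2:
  B via B→S a b: +{b,d}
  S: {a,b,c,d}  A: {a,b}  B: {a,b,c,d}
iter 3: (no change)
  S: {a,b,c,d}  A: {a,b}  B: {a,b,c,d}

FIRST(B) = ["a", "b", "c", "d"]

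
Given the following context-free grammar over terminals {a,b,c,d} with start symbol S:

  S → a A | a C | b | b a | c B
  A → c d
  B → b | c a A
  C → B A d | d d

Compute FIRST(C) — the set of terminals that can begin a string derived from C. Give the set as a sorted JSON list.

FIRST sets, iterate to fixpoint:
[1]
  A via A→c d: +{c}
  B via B→b: +{b}
  B via B→c a A: +{c}
  C via C→B A d: +{b,c}
  C via C→d d: +{d}
  S via S→a A: +{a}
  S via S→b: +{b}
  S via S→c B: +{c}
  S: {a,b,c}  A: {c}  B: {b,c}  C: {b,c,d}
[2] done
  S: {a,b,c}  A: {c}  B: {b,c}  C: {b,c,d}

FIRST(C) = ["b", "c", "d"]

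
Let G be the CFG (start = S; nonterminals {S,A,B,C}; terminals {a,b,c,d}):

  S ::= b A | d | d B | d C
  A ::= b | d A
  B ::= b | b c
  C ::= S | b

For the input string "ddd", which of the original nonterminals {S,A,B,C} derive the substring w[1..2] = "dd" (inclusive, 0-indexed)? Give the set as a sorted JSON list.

Convert to CNF:
  S -> T0 B | T0 C | T1 A | d
  A -> T0 A | b
  B -> T1 T2 | b
  C -> T0 B | T0 C | T1 A | b | d
  T0 -> d
  T1 -> b
  T2 -> c

CYK fill — only the sub-triangle for w[1..2]:
  cell(1,1) d: {C,S,T0}  orig:{C,S}
  cell(2,2) d: {C,S,T0}  orig:{C,S}
  cell(1,2) dd: {C,S}

Original NTs in T[1,2] deriving "dd": ["C", "S"]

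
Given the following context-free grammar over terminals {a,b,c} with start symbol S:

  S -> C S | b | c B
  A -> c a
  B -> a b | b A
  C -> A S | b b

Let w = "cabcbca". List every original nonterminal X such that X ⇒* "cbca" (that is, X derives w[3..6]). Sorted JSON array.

CNF form of G:
  S -> C S | T0 B | b
  A -> T0 T1
  B -> T1 T2 | T2 A
  C -> A S | T2 T2
  T0 -> c
  T1 -> a
  T2 -> b

CYK fill — only the sub-triangle for w[3..6]:
  cell(3,3) c: {T0}  orig:{}
  cell(4,4) b: {S,T2}  orig:{S}
  cell(5,5) c: {T0}  orig:{}
  cell(6,6) a: {T1}  orig:{}
  cell(3,4) cb: ∅
  cell(4,5) bc: ∅
  cell(5,6) ca: {A}
  cell(3,5) cbc: ∅
  cell(4,6) bca: {B}
  cell(3,6) cbca: {S}

Original NTs in T[3,6] deriving "cbca": ["S"]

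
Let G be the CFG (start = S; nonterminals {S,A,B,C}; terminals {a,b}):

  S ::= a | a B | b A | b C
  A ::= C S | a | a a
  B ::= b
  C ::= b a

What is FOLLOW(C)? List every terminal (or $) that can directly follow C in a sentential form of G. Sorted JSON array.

FIRST sets, iterate to fixpoint:
[1]
  A via A→a: +{a}
  B via B→b: +{b}
  C via C→b a: +{b}
  S via S→a: +{a}
  S via S→b A: +{b}
  S: {a,b}  A: {a}  B: {b}  C: {b}
[2]
  A via A→C S: +{b}
  S: {a,b}  A: {a,b}  B: {b}  C: {b}
[3] — fixpoint
  S: {a,b}  A: {a,b}  B: {b}  C: {b}

FOLLOW sets:
initialize: $ ∈ FOLLOW(S)
round 1:
  A→C S: FOLLOW(C) ⊇ FIRST(S) = {a,b}; new: +{a,b}
  S→a B: FOLLOW(B) ⊇ FOLLOW(S) ⊇ {$}; new: +{$}
  S→b A: FOLLOW(A) ⊇ FOLLOW(S) ⊇ {$}; new: +{$}
  S→b C: FOLLOW(C) ⊇ FOLLOW(S) ⊇ {$}; new: +{$}
  FOLLOW(S)={$}  FOLLOW(A)={$}  FOLLOW(B)={$}  FOLLOW(C)={$,a,b}
round 2: (no change)
  FOLLOW(S)={$}  FOLLOW(A)={$}  FOLLOW(B)={$}  FOLLOW(C)={$,a,b}

FOLLOW(C) = ["$", "a", "b"]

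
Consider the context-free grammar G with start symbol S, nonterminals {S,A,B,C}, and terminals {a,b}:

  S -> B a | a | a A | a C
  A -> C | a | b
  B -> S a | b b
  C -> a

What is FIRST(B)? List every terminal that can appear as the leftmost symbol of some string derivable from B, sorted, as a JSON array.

Compute FIRST by fixpoint:
round 1:
  A via A→a: +{a}
  A via A→b: +{b}
  B via B→b b: +{b}
  C via C→a: +{a}
  S via S→B a: +{b}
  S via S→a: +{a}
  FIRST[S]={a,b}  FIRST[A]={a,b}  FIRST[B]={b}  FIRST[C]={a}
round 2:
  B via B→S a: +{a}
  FIRST[S]={a,b}  FIRST[A]={a,b}  FIRST[B]={a,b}  FIRST[C]={a}
round 3: — fixpoint
  FIRST[S]={a,b}  FIRST[A]={a,b}  FIRST[B]={a,b}  FIRST[C]={a}

FIRST(B) = ["a", "b"]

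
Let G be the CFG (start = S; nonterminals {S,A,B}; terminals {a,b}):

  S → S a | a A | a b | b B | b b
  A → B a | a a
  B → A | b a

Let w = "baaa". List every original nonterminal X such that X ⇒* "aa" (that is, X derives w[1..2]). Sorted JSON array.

Convert to CNF:
  S -> S T0 | T0 A | T0 T1 | T1 B | T1 T1
  A -> B T0 | T0 T0
  B -> B T0 | T0 T0 | T1 T0
  T0 -> a
  T1 -> b

CYK fill, restricted to cells inside w[1..2]:
  [1..1]={T0}  "a"  orig:{}
  [2..2]={T0}  "a"  orig:{}
  [1..2]={A,B}  "aa"

Original NTs in T[1,2] deriving "aa": ["A", "B"]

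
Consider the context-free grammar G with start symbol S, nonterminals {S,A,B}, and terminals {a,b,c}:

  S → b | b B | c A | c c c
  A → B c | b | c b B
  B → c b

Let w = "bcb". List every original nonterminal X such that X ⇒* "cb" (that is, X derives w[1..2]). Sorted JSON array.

Convert to CNF:
  S -> T0 A | T0 X3 | T1 B | b
  A -> B T0 | T0 X2 | b
  B -> T0 T1
  T0 -> c
  T1 -> b
  X2 -> T1 B
  X3 -> T0 T0

Fill CYK table bottom-up, restricted to cells inside w[1..2]:
  [1..1]={T0}  "c"  orig:{}
  [2..2]={A,S,T1}  "b"  orig:{A,S}
  [1..2]={B,S}  "cb"

Original NTs in T[1,2] deriving "cb": ["B", "S"]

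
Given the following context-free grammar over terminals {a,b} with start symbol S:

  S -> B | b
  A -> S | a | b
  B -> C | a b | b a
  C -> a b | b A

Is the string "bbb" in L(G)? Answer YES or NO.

CNF form of G:
  S -> T0 T1 | T1 A | T1 T0 | b
  A -> T0 T1 | T1 A | T1 T0 | a | b
  B -> T0 T1 | T1 A | T1 T0
  C -> T0 T1 | T1 A
  T0 -> a
  T1 -> b

CYK table (by increasing span):
  cell(0,0) b: {A,S,T1}  orig:{A,S}
  cell(1,1) b: {A,S,T1}  orig:{A,S}
  cell(2,2) b: {A,S,T1}  orig:{A,S}
  cell(0,1) bb: {A,B,C,S}
  cell(1,2) bb: {A,B,C,S}
  cell(0,2) bbb: {A,B,C,S}

S ∈ T[0,2] ⇒ YES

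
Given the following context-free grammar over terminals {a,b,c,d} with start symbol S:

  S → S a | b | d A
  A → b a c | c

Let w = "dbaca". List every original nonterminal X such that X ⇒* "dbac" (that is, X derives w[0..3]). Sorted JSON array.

CNF form of G:
  S -> S T1 | T3 A | b
  A -> T0 X4 | c
  T0 -> b
  T1 -> a
  T2 -> c
  T3 -> d
  X4 -> T1 T2

CYK fill — only the sub-triangle for w[0..3]:
  [0..0]={T3}  "d"  orig:{}
  [1..1]={S,T0}  "b"  orig:{S}
  [2..2]={T1}  "a"  orig:{}
  [3..3]={A,T2}  "c"  orig:{A}
  [0..1]=∅  "db"
  [1..2]={S}  "ba"
  [2..3]={X4}  "ac"  orig:{}
  [0..2]=∅  "dba"
  [1..3]={A}  "bac"
  [0..3]={S}  "dbac"

Original NTs in T[0,3] deriving "dbac": ["S"]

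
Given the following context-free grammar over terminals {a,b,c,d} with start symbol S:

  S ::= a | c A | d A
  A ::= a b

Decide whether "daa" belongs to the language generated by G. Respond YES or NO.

CNF form of G:
  S -> T2 A | T3 A | a
  A -> T0 T1
  T0 -> a
  T1 -> b
  T2 -> c
  T3 -> d

Fill CYK table bottom-up:
  [0..0]={T3}  "d"  orig:{}
  [1..1]={S,T0}  "a"  orig:{S}
  [2..2]={S,T0}  "a"  orig:{S}
  [0..1]=∅  "da"
  [1..2]=∅  "aa"
  [0..2]=∅  "daa"

S ∉ T[0,2] ⇒ NO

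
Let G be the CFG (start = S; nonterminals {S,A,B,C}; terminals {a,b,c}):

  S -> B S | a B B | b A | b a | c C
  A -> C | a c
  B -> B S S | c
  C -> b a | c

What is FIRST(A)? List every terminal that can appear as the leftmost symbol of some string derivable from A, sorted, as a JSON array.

FIRST sets, iterate to fixpoint:
round 1:
  A via A→a c: +{a}
  B via B→c: +{c}
  C via C→b a: +{b}
  C via C→c: +{c}
  S via S→B S: +{c}
  S via S→a B B: +{a}
  S via S→b A: +{b}
  FIRST[S]={a,b,c}  FIRST[A]={a}  FIRST[B]={c}  FIRST[C]={b,c}
round 2:
  A via A→C: +{b,c}
  FIRST[S]={a,b,c}  FIRST[A]={a,b,c}  FIRST[B]={c}  FIRST[C]={b,c}
round 3: done
  FIRST[S]={a,b,c}  FIRST[A]={a,b,c}  FIRST[B]={c}  FIRST[C]={b,c}

FIRST(A) = ["a", "b", "c"]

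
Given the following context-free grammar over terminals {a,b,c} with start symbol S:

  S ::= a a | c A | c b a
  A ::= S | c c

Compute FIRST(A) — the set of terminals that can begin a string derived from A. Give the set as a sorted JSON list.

FIRST iteration:
iter 1:
  A via A→c c: +{c}
  S via S→a a: +{a}
  S via S→c A: +{c}
  S: {a,c}  A: {c}
iter 2:
  A via A→S: +{a}
  S: {a,c}  A: {a,c}
iter 3: done
  S: {a,c}  A: {a,c}

FIRST(A) = ["a", "c"]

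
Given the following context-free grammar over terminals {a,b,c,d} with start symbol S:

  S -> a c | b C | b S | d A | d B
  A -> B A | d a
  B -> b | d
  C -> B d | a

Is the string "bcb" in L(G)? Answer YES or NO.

Convert to CNF:
  S -> T0 A | T0 B | T1 T2 | T3 C | T3 S
  A -> B A | T0 T1
  B -> b | d
  C -> B T0 | a
  T0 -> d
  T1 -> a
  T2 -> c
  T3 -> b

Fill CYK table bottom-up:
  T[0,0] 'b' = {B,T3}  orig:{B}
  T[1,1] 'c' = {T2}  orig:{}
  T[2,2] 'b' = {B,T3}  orig:{B}
  T[0,1] 'bc' = ∅
  T[1,2] 'cb' = ∅
  T[0,2] 'bcb' = ∅

S ∉ T[0,2] ⇒ NO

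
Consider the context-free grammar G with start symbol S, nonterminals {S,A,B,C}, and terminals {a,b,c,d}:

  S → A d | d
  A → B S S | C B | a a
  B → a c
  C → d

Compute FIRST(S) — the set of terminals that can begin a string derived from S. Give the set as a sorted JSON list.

FIRST iteration:
[1]
  A via A→a a: +{a}
  B via B→a c: +{a}
  C via C→d: +{d}
  S via S→A d: +{a}
  S via S→d: +{d}
  S: {a,d}  A: {a}  B: {a}  C: {d}
[2]
  A via A→C B: +{d}
  S: {a,d}  A: {a,d}  B: {a}  C: {d}
[3] (no change)
  S: {a,d}  A: {a,d}  B: {a}  C: {d}

FIRST(S) = ["a", "d"]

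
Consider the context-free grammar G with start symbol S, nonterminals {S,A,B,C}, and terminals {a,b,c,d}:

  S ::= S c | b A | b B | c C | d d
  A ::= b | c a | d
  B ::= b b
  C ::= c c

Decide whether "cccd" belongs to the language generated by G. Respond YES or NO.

Convert to CNF:
  S -> S T0 | T0 C | T2 A | T2 B | T3 T3
  A -> T0 T1 | b | d
  B -> T2 T2
  C -> T0 T0
  T0 -> c
  T1 -> a
  T2 -> b
  T3 -> d

CYK fill:
  T[0,0] 'c' = {T0}  orig:{}
  T[1,1] 'c' = {T0}  orig:{}
  T[2,2] 'c' = {T0}  orig:{}
  T[3,3] 'd' = {A,T3}  orig:{A}
  T[0,1] 'cc' = {C}
  T[1,2] 'cc' = {C}
  T[2,3] 'cd' = ∅
  T[0,2] 'ccc' = {S}
  T[1,3] 'ccd' = ∅
  T[0,3] 'cccd' = ∅

S ∉ T[0,3] ⇒ NO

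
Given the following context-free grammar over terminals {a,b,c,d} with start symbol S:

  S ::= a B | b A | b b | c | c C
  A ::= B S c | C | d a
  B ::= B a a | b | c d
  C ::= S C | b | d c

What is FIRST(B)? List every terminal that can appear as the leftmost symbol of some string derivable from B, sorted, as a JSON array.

FIRST iteration:
iter 1:
  A via A→d a: +{d}
  B via B→b: +{b}
  B via B→c d: +{c}
  C via C→b: +{b}
  C via C→d c: +{d}
  S via S→a B: +{a}
  S via S→b A: +{b}
  S via S→c: +{c}
  FIRST[S]={a,b,c}  FIRST[A]={d}  FIRST[B]={b,c}  FIRST[C]={b,d}
iter 2:
  A via A→B S c: +{b,c}
  C via C→S C: +{a,c}
  FIRST[S]={a,b,c}  FIRST[A]={b,c,d}  FIRST[B]={b,c}  FIRST[C]={a,b,c,d}
iter 3:
  A via A→C: +{a}
  FIRST[S]={a,b,c}  FIRST[A]={a,b,c,d}  FIRST[B]={b,c}  FIRST[C]={a,b,c,d}
iter 4: — fixpoint
  FIRST[S]={a,b,c}  FIRST[A]={a,b,c,d}  FIRST[B]={b,c}  FIRST[C]={a,b,c,d}

FIRST(B) = ["b", "c"]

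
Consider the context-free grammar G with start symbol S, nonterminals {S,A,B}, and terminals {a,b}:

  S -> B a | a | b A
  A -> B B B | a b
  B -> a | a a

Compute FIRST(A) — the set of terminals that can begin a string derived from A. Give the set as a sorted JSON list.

FIRST iteration:
round 1:
  A via A→a b: +{a}
  B via B→a: +{a}
  S via S→B a: +{a}
  S via S→b A: +{b}
  FIRST[S]={a,b}  FIRST[A]={a}  FIRST[B]={a}
round 2: — fixpoint
  FIRST[S]={a,b}  FIRST[A]={a}  FIRST[B]={a}

FIRST(A) = ["a"]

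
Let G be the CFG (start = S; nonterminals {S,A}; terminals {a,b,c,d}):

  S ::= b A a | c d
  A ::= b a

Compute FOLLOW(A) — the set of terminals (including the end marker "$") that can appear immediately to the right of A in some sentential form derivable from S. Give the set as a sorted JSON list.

FIRST sets, iterate to fixpoint:
iter 1:
  A via A→b a: +{b}
  S via S→b A a: +{b}
  S via S→c d: +{c}
  FIRST(S)={b,c}  FIRST(A)={b}
iter 2: done
  FIRST(S)={b,c}  FIRST(A)={b}

FOLLOW iteration:
FOLLOW(S) := {$}
round 1:
  S→b A a: FOLLOW(A) ⊇ FIRST(a) = {a}; new: +{a}
  FOLLOW(S)={$}  FOLLOW(A)={a}
round 2: — fixpoint
  FOLLOW(S)={$}  FOLLOW(A)={a}

FOLLOW(A) = ["a"]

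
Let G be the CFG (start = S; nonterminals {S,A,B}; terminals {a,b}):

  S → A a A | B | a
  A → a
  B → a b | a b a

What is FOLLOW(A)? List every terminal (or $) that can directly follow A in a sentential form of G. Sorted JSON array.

FIRST iteration:
round 1:
  A via A→a: +{a}
  B via B→a b: +{a}
  S via S→A a A: +{a}
  S: {a}  A: {a}  B: {a}
round 2: (no change)
  S: {a}  A: {a}  B: {a}

Compute FOLLOW by fixpoint:
seed FOLLOW(S) with $
pass 1:
  S→A a A: FOLLOW(A) ⊇ FIRST(a) = {a}; new: +{a}
  S→A a A: FOLLOW(A) ⊇ FOLLOW(S) ⊇ {$}; new: +{$}
  S→B: FOLLOW(B) ⊇ FOLLOW(S) ⊇ {$}; new: +{$}
  S: {$}  A: {$,a}  B: {$}
pass 2: done
  S: {$}  A: {$,a}  B: {$}

FOLLOW(A) = ["$", "a"]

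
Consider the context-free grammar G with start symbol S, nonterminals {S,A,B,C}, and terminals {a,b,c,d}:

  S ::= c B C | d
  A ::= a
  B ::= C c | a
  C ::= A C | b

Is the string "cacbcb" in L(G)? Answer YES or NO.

CNF form of G:
  S -> T0 X1 | d
  A -> a
  B -> C T0 | a
  C -> A C | b
  T0 -> c
  X1 -> B C

CYK table (by increasing span):
  T[0,0] 'c' = {T0}  orig:{}
  T[1,1] 'a' = {A,B}
  T[2,2] 'c' = {T0}  orig:{}
  T[3,3] 'b' = {C}
  T[4,4] 'c' = {T0}  orig:{}
  T[5,5] 'b' = {C}
  T[0,1] 'ca' = ∅
  T[1,2] 'ac' = ∅
  T[2,3] 'cb' = ∅
  T[3,4] 'bc' = {B}
  T[4,5] 'cb' = ∅
  T[0,2] 'cac' = ∅
  T[1,3] 'acb' = ∅
  T[2,4] 'cbc' = ∅
  T[3,5] 'bcb' = {X1}  orig:{}
  T[0,3] 'cacb' = ∅
  T[1,4] 'acbc' = ∅
  T[2,5] 'cbcb' = {S}
  T[0,4] 'cacbc' = ∅
  T[1,5] 'acbcb' = ∅
  T[0,5] 'cacbcb' = ∅

S ∉ T[0,5] ⇒ NO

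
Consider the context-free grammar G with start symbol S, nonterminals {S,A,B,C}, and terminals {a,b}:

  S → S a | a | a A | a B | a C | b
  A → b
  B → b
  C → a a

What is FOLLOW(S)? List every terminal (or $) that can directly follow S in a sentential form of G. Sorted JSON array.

Compute FIRST by fixpoint:
[1]
  A via A→b: +{b}
  B via B→b: +{b}
  C via C→a a: +{a}
  S via S→a: +{a}
  S via S→b: +{b}
  FIRST[S]={a,b}  FIRST[A]={b}  FIRST[B]={b}  FIRST[C]={a}
[2] — fixpoint
  FIRST[S]={a,b}  FIRST[A]={b}  FIRST[B]={b}  FIRST[C]={a}

FOLLOW iteration:
FOLLOW(S) := {$}
[1]
  S→S a: FOLLOW(S) ⊇ FIRST(a) = {a}; new: +{a}
  S→a A: FOLLOW(A) ⊇ FOLLOW(S) ⊇ {$,a}; new: +{$,a}
  S→a B: FOLLOW(B) ⊇ FOLLOW(S) ⊇ {$,a}; new: +{$,a}
  S→a C: FOLLOW(C) ⊇ FOLLOW(S) ⊇ {$,a}; new: +{$,a}
  S: {$,a}  A: {$,a}  B: {$,a}  C: {$,a}
[2] done
  S: {$,a}  A: {$,a}  B: {$,a}  C: {$,a}

FOLLOW(S) = ["$", "a"]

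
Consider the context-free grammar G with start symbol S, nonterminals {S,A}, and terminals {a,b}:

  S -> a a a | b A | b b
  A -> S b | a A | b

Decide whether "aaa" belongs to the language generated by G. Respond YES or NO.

CNF form of G:
  S -> T0 A | T0 T0 | T1 X2
  A -> S T0 | T1 A | b
  T0 -> b
  T1 -> a
  X2 -> T1 T1

CYK table (by increasing span):
  [0..0]={T1}  "a"  orig:{}
  [1..1]={T1}  "a"  orig:{}
  [2..2]={T1}  "a"  orig:{}
  [0..1]={X2}  "aa"  orig:{}
  [1..2]={X2}  "aa"  orig:{}
  [0..2]={S}  "aaa"

S ∈ T[0,2] ⇒ YES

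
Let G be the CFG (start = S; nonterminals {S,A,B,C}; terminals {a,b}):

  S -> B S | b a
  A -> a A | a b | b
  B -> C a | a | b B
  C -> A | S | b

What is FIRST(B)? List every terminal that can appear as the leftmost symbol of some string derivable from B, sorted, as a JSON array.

FIRST iteration:
pass 1:
  A via A→a A: +{a}
  A via A→b: +{b}
  B via B→a: +{a}
  B via B→b B: +{b}
  C via C→A: +{a,b}
  S via S→B S: +{a,b}
  FIRST[S]={a,b}  FIRST[A]={a,b}  FIRST[B]={a,b}  FIRST[C]={a,b}
pass 2: done
  FIRST[S]={a,b}  FIRST[A]={a,b}  FIRST[B]={a,b}  FIRST[C]={a,b}

FIRST(B) = ["a", "b"]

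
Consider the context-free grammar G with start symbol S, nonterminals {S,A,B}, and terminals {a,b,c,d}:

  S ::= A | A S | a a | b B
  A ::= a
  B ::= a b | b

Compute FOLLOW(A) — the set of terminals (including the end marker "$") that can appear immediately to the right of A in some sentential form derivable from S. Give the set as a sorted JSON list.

Compute FIRST by fixpoint:
[1]
  A via A→a: +{a}
  B via B→a b: +{a}
  B via B→b: +{b}
  S via S→A: +{a}
  S via S→b B: +{b}
  FIRST(S)={a,b}  FIRST(A)={a}  FIRST(B)={a,b}
[2] (no change)
  FIRST(S)={a,b}  FIRST(A)={a}  FIRST(B)={a,b}

FOLLOW iteration:
seed FOLLOW(S) with $
pass 1:
  S→A: FOLLOW(A) ⊇ FOLLOW(S) ⊇ {$}; new: +{$}
  S→A S: FOLLOW(A) ⊇ FIRST(S) = {a,b}; new: +{a,b}
  S→b B: FOLLOW(B) ⊇ FOLLOW(S) ⊇ {$}; new: +{$}
  FOLLOW[S]={$}  FOLLOW[A]={$,a,b}  FOLLOW[B]={$}
pass 2: — fixpoint
  FOLLOW[S]={$}  FOLLOW[A]={$,a,b}  FOLLOW[B]={$}

FOLLOW(A) = ["$", "a", "b"]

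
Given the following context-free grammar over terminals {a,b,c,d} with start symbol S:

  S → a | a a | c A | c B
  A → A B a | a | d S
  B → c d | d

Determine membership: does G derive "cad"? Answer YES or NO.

CNF form of G:
  S -> T0 T0 | T2 A | T2 B | a
  A -> A X3 | T1 S | a
  B -> T2 T1 | d
  T0 -> a
  T1 -> d
  T2 -> c
  X3 -> B T0

CYK fill:
  cell(0,0) c: {T2}  orig:{}
  cell(1,1) a: {A,S,T0}  orig:{A,S}
  cell(2,2) d: {B,T1}  orig:{B}
  cell(0,1) ca: {S}
  cell(1,2) ad: ∅
  cell(0,2) cad: ∅

S ∉ T[0,2] ⇒ NO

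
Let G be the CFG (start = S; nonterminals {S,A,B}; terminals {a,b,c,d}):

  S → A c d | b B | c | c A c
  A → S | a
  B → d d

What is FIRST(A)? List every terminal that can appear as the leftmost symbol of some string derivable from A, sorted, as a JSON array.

FIRST iteration:
[1]
  A via A→a: +{a}
  B via B→d d: +{d}
  S via S→A c d: +{a}
  S via S→b B: +{b}
  S via S→c: +{c}
  FIRST(S)={a,b,c}  FIRST(A)={a}  FIRST(B)={d}
[2]
  A via A→S: +{b,c}
  FIRST(S)={a,b,c}  FIRST(A)={a,b,c}  FIRST(B)={d}
[3] (stable)
  FIRST(S)={a,b,c}  FIRST(A)={a,b,c}  FIRST(B)={d}

FIRST(A) = ["a", "b", "c"]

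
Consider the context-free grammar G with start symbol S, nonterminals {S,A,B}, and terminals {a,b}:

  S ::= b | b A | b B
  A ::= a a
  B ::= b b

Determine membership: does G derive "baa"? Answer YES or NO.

Convert to CNF:
  S -> T1 A | T1 B | b
  A -> T0 T0
  B -> T1 T1
  T0 -> a
  T1 -> b

CYK fill:
  [0..0]={S,T1}  "b"  orig:{S}
  [1..1]={T0}  "a"  orig:{}
  [2..2]={T0}  "a"  orig:{}
  [0..1]=∅  "ba"
  [1..2]={A}  "aa"
  [0..2]={S}  "baa"

S ∈ T[0,2] ⇒ YES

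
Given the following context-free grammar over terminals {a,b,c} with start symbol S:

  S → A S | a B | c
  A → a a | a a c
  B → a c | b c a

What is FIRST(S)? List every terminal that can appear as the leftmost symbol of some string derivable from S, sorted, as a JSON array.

Compute FIRST by fixpoint:
iter 1:
  A via A→a a: +{a}
  B via B→a c: +{a}
  B via B→b c a: +{b}
  S via S→A S: +{a}
  S via S→c: +{c}
  S: {a,c}  A: {a}  B: {a,b}
iter 2: (stable)
  S: {a,c}  A: {a}  B: {a,b}

FIRST(S) = ["a", "c"]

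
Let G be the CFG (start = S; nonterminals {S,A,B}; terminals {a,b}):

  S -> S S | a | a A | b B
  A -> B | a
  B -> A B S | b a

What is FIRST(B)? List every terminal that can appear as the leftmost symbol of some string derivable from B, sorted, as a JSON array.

Compute FIRST by fixpoint:
pass 1:
  A via A→a: +{a}
  B via B→A B S: +{a}
  B via B→b a: +{b}
  S via S→a: +{a}
  S via S→b B: +{b}
  FIRST[S]={a,b}  FIRST[A]={a}  FIRST[B]={a,b}
pass 2:
  A via A→B: +{b}
  FIRST[S]={a,b}  FIRST[A]={a,b}  FIRST[B]={a,b}
pass 3: done
  FIRST[S]={a,b}  FIRST[A]={a,b}  FIRST[B]={a,b}

FIRST(B) = ["a", "b"]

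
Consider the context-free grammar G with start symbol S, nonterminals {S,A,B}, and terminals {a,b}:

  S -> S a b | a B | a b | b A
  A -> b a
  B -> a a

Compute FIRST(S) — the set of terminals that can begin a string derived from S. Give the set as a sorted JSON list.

FIRST sets, iterate to fixpoint:
pass 1:
  A via A→b a: +{b}
  B via B→a a: +{a}
  S via S→a B: +{a}
  S via S→b A: +{b}
  FIRST(S)={a,b}  FIRST(A)={b}  FIRST(B)={a}
pass 2: — fixpoint
  FIRST(S)={a,b}  FIRST(A)={b}  FIRST(B)={a}

FIRST(S) = ["a", "b"]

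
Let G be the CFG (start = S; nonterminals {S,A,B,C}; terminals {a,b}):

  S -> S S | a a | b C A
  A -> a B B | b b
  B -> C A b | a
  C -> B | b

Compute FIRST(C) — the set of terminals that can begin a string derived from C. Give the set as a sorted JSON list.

Compute FIRST by fixpoint:
iter 1:
  A via A→a B B: +{a}
  A via A→b b: +{b}
  B via B→a: +{a}
  C via C→B: +{a}
  C via C→b: +{b}
  S via S→a a: +{a}
  S via S→b C A: +{b}
  FIRST[S]={a,b}  FIRST[A]={a,b}  FIRST[B]={a}  FIRST[C]={a,b}
iter 2:
  B via B→C A b: +{b}
  FIRST[S]={a,b}  FIRST[A]={a,b}  FIRST[B]={a,b}  FIRST[C]={a,b}
iter 3: done
  FIRST[S]={a,b}  FIRST[A]={a,b}  FIRST[B]={a,b}  FIRST[C]={a,b}

FIRST(C) = ["a", "b"]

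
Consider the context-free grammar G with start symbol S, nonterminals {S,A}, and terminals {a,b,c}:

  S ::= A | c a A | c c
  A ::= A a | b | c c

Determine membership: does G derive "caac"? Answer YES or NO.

Convert to CNF:
  S -> A T0 | T1 T1 | T1 X2 | b
  A -> A T0 | T1 T1 | b
  T0 -> a
  T1 -> c
  X2 -> T0 A

CYK fill:
  [0..0]={T1}  "c"  orig:{}
  [1..1]={T0}  "a"  orig:{}
  [2..2]={T0}  "a"  orig:{}
  [3..3]={T1}  "c"  orig:{}
  [0..1]=∅  "ca"
  [1..2]=∅  "aa"
  [2..3]=∅  "ac"
  [0..2]=∅  "caa"
  [1..3]=∅  "aac"
  [0..3]=∅  "caac"

S ∉ T[0,3] ⇒ NO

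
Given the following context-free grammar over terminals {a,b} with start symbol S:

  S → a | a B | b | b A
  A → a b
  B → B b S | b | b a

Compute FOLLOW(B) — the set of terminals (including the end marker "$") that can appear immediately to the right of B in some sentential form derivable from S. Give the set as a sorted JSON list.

Compute FIRST by fixpoint:
iter 1:
  A via A→a b: +{a}
  B via B→b: +{b}
  S via S→a: +{a}
  S via S→b: +{b}
  S: {a,b}  A: {a}  B: {b}
iter 2: (stable)
  S: {a,b}  A: {a}  B: {b}

FOLLOW sets:
seed FOLLOW(S) with $
[1]
  B→B b S: FOLLOW(B) ⊇ FIRST(b) = {b}; new: +{b}
  B→B b S: FOLLOW(S) ⊇ FOLLOW(B) ⊇ {b}; new: +{b}
  S→a B: FOLLOW(B) ⊇ FOLLOW(S) ⊇ {$,b}; new: +{$}
  S→b A: FOLLOW(A) ⊇ FOLLOW(S) ⊇ {$,b}; new: +{$,b}
  S: {$,b}  A: {$,b}  B: {$,b}
[2] (no change)
  S: {$,b}  A: {$,b}  B: {$,b}

FOLLOW(B) = ["$", "b"]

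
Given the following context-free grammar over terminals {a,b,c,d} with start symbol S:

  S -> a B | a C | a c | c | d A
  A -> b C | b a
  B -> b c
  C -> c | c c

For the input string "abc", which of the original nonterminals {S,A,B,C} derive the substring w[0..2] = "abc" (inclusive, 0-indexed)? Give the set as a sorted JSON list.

Convert to CNF:
  S -> T1 B | T1 C | T1 T2 | T3 A | c
  A -> T0 C | T0 T1
  B -> T0 T2
  C -> T2 T2 | c
  T0 -> b
  T1 -> a
  T2 -> c
  T3 -> d

Fill CYK table bottom-up (cells [i..j] with 0 ≤ i ≤ j ≤ 2 only):
  T[0,0] 'a' = {T1}  orig:{}
  T[1,1] 'b' = {T0}  orig:{}
  T[2,2] 'c' = {C,S,T2}  orig:{C,S}
  T[0,1] 'ab' = ∅
  T[1,2] 'bc' = {A,B}
  T[0,2] 'abc' = {S}

Original NTs in T[0,2] deriving "abc": ["S"]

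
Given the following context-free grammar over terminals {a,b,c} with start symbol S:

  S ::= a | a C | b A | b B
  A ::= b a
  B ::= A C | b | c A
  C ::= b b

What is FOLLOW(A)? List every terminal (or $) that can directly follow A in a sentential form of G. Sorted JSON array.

FIRST sets, iterate to fixpoint:
round 1:
  A via A→b a: +{b}
  B via B→A C: +{b}
  B via B→c A: +{c}
  C via C→b b: +{b}
  S via S→a: +{a}
  S via S→b A: +{b}
  FIRST(S)={a,b}  FIRST(A)={b}  FIRST(B)={b,c}  FIRST(C)={b}
round 2: (no change)
  FIRST(S)={a,b}  FIRST(A)={b}  FIRST(B)={b,c}  FIRST(C)={b}

FOLLOW sets:
initialize: $ ∈ FOLLOW(S)
round 1:
  B→A C: FOLLOW(A) ⊇ FIRST(C) = {b}; new: +{b}
  S→a C: FOLLOW(C) ⊇ FOLLOW(S) ⊇ {$}; new: +{$}
  S→b A: FOLLOW(A) ⊇ FOLLOW(S) ⊇ {$}; new: +{$}
  S→b B: FOLLOW(B) ⊇ FOLLOW(S) ⊇ {$}; new: +{$}
  FOLLOW(S)={$}  FOLLOW(A)={$,b}  FOLLOW(B)={$}  FOLLOW(C)={$}
round 2: done
  FOLLOW(S)={$}  FOLLOW(A)={$,b}  FOLLOW(B)={$}  FOLLOW(C)={$}

FOLLOW(A) = ["$", "b"]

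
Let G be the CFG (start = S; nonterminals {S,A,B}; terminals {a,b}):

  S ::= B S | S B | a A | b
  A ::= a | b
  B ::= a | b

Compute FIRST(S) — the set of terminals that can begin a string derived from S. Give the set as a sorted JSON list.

Compute FIRST by fixpoint:
[1]
  A via A→a: +{a}
  A via A→b: +{b}
  B via B→a: +{a}
  B via B→b: +{b}
  S via S→B S: +{a,b}
  S: {a,b}  A: {a,b}  B: {a,b}
[2] (stable)
  S: {a,b}  A: {a,b}  B: {a,b}

FIRST(S) = ["a", "b"]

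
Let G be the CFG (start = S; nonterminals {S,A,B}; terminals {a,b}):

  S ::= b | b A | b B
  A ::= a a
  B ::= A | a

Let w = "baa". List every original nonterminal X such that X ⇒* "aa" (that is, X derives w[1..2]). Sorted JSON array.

CNF form of G:
  S -> T1 A | T1 B | b
  A -> T0 T0
  B -> T0 T0 | a
  T0 -> a
  T1 -> b

CYK table (by increasing span) — only the sub-triangle for w[1..2]:
  [1..1]={B,T0}  "a"  orig:{B}
  [2..2]={B,T0}  "a"  orig:{B}
  [1..2]={A,B}  "aa"

Original NTs in T[1,2] deriving "aa": ["A", "B"]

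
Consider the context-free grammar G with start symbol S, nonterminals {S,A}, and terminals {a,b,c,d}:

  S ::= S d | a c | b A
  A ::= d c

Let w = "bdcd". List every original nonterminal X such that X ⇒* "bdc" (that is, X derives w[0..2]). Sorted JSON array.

CNF form of G:
  S -> S T0 | T2 T1 | T3 A
  A -> T0 T1
  T0 -> d
  T1 -> c
  T2 -> a
  T3 -> b

Fill CYK table bottom-up — only the sub-triangle for w[0..2]:
  [0..0]={T3}  "b"  orig:{}
  [1..1]={T0}  "d"  orig:{}
  [2..2]={T1}  "c"  orig:{}
  [0..1]=∅  "bd"
  [1..2]={A}  "dc"
  [0..2]={S}  "bdc"

Original NTs in T[0,2] deriving "bdc": ["S"]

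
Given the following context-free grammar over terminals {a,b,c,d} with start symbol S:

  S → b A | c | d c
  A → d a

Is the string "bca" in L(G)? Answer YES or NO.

Convert to CNF:
  S -> T0 T3 | T2 A | c
  A -> T0 T1
  T0 -> d
  T1 -> a
  T2 -> b
  T3 -> c

Fill CYK table bottom-up:
  [0..0]={T2}  "b"  orig:{}
  [1..1]={S,T3}  "c"  orig:{S}
  [2..2]={T1}  "a"  orig:{}
  [0..1]=∅  "bc"
  [1..2]=∅  "ca"
  [0..2]=∅  "bca"

S ∉ T[0,2] ⇒ NO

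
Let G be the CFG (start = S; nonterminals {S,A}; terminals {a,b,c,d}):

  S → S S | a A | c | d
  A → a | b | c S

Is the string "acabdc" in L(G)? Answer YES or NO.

CNF form of G:
  S -> S S | T1 A | c | d
  A -> T0 S | a | b
  T0 -> c
  T1 -> a

CYK table (by increasing span):
  cell(0,0) a: {A,T1}  orig:{A}
  cell(1,1) c: {S,T0}  orig:{S}
  cell(2,2) a: {A,T1}  orig:{A}
  cell(3,3) b: {A}
  cell(4,4) d: {S}
  cell(5,5) c: {S,T0}  orig:{S}
  cell(0,1) ac: ∅
  cell(1,2) ca: ∅
  cell(2,3) ab: {S}
  cell(3,4) bd: ∅
  cell(4,5) dc: {S}
  cell(0,2) aca: ∅
  cell(1,3) cab: {A,S}
  cell(2,4) abd: {S}
  cell(3,5) bdc: ∅
  cell(0,3) acab: {S}
  cell(1,4) cabd: {A,S}
  cell(2,5) abdc: {S}
  cell(0,4) acabd: {S}
  cell(1,5) cabdc: {A,S}
  cell(0,5) acabdc: {S}

S ∈ T[0,5] ⇒ YES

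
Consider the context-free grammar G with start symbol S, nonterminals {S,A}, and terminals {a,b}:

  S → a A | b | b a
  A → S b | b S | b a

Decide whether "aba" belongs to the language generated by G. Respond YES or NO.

Convert to CNF:
  S -> T0 T1 | T1 A | b
  A -> S T0 | T0 S | T0 T1
  T0 -> b
  T1 -> a

CYK table (by increasing span):
  cell(0,0) a: {T1}  orig:{}
  cell(1,1) b: {S,T0}  orig:{S}
  cell(2,2) a: {T1}  orig:{}
  cell(0,1) ab: ∅
  cell(1,2) ba: {A,S}
  cell(0,2) aba: {S}

S ∈ T[0,2] ⇒ YES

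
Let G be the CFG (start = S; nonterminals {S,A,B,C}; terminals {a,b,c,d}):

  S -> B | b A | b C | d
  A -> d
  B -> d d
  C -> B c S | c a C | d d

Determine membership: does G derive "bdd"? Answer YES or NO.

CNF form of G:
  S -> T0 T0 | T3 A | T3 C | d
  A -> d
  B -> T0 T0
  C -> B X4 | T0 T0 | T1 X5
  T0 -> d
  T1 -> c
  T2 -> a
  T3 -> b
  X4 -> T1 S
  X5 -> T2 C

CYK table (by increasing span):
  T[0,0] 'b' = {T3}  orig:{}
  T[1,1] 'd' = {A,S,T0}  orig:{A,S}
  T[2,2] 'd' = {A,S,T0}  orig:{A,S}
  T[0,1] 'bd' = {S}
  T[1,2] 'dd' = {B,C,S}
  T[0,2] 'bdd' = {S}

S ∈ T[0,2] ⇒ YES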